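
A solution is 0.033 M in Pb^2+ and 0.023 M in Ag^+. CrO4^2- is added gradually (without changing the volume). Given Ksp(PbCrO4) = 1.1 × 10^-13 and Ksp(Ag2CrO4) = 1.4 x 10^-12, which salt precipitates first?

PbCrO4

Each salt begins to precipitate when Q = Ksp, i.e. when [CrO4^2-] reaches its threshold.
For PbCrO4: 1.1 × 10^-13 = 0.033 × [CrO4^2-]  ⇒  [CrO4^2-] = 3.3 x 10^-12 M.
For Ag2CrO4: 1.4 x 10^-12 = (0.023)^2 × [CrO4^2-]  ⇒  [CrO4^2-] = 2.6 × 10^-9 M.
The salt with the lower threshold [CrO4^2-] precipitates first: PbCrO4.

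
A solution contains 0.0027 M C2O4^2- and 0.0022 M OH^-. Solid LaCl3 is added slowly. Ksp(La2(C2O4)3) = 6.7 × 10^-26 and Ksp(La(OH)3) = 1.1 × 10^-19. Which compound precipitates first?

Precipitation of each salt starts when its ion product equals its Ksp.
For La2(C2O4)3: 6.7 × 10^-26 = (0.0027)^3 × [La^3+]^2  ⇒  [La^3+] = 1.8 x 10^-9 M.
For La(OH)3: 1.1 × 10^-19 = (0.0022)^3 × [La^3+]  ⇒  [La^3+] = 1.0 × 10^-11 M.
The salt with the lower threshold [La^3+] precipitates first: La(OH)3.

La(OH)3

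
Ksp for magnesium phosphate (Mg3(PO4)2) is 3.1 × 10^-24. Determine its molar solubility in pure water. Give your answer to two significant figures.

Mg3(PO4)2(s) ⇌ 3 Mg^2+(aq) + 2 PO4^3-(aq)
Ksp = [Mg^2+]^3[PO4^3-]^2
If s mol/L of Mg3(PO4)2 dissolves, [Mg^2+] = 3s and [PO4^3-] = 2s.
Substituting: Ksp = (3s)^3(2s)^2 = 108s^5
Solving, s = (3.1 × 10^-24/108)^(1/5) = 7.8 × 10^-6 M

7.8 x 10^-6 M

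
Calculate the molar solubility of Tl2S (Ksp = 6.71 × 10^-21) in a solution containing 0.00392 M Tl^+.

s = 4.37 × 10^-16 M

Tl2S(s) <=> 2 Tl^+(aq) + S^2-(aq)
Ksp = [Tl^+]^2[S^2-]
If s mol/L dissolves here, [Tl^+] = 0.00392 + 2s ≈ 0.00392, [S^2-] = s (common-ion effect: Tl^+ is already 0.00392 M).
Ksp ≈ (0.00392)^2 × s
s = 4.37 × 10^-16 M
Check: 2s = 8.7 x 10^-16 ≪ 0.00392, so the approximation is valid.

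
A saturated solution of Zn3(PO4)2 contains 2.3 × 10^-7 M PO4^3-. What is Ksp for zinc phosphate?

Ksp ≈ 2.2 × 10^-33

Zn3(PO4)2(s) <=> 3 Zn^2+ + 2 PO4^3-
Stoichiometry gives [Zn^2+] = (3/2)[PO4^3-] = 3.45 x 10^-7 M.
Ksp = [Zn^2+]^3[PO4^3-]^2
Ksp = (3.45 x 10^-7)^3 × (2.3 × 10^-7)^2 = 2.2 × 10^-33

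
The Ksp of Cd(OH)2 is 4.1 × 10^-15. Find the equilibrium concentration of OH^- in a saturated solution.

Cd(OH)2(s) ⇌ Cd^2+(aq) + 2 OH^-(aq)
Ksp = [Cd^2+][OH^-]^2
Let s = molar solubility. Then [Cd^2+] = s and [OH^-] = 2s.
Substituting: Ksp = s(2s)^2 = 4s^3
s = (4.1 × 10^-15 / 4)^(1/3) = 1.01 x 10^-5 M
[OH^-] = 2s = 2.0 x 10^-5 M

[OH^-] ≈ 2.0 × 10^-5 M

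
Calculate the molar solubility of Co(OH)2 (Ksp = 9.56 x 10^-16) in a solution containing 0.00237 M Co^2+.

Co(OH)2(s) <=> Co^2+(aq) + 2 OH^-(aq)
Ksp = [Co^2+][OH^-]^2
Let s = moles of Co(OH)2 that dissolve per litre. [Co^2+] = 0.00237 + s ≈ 0.00237, [OH^-] = 2s (common-ion effect: Co^2+ is already 0.00237 M).
Ksp ≈ 0.00237 × (2s)^2
s = 3.18 × 10^-7 M
Check: s = 3.2 x 10^-7 ≪ 0.00237, so the approximation is valid.

3.18e-7 M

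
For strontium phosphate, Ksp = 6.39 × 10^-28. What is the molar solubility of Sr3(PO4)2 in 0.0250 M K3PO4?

s = 3.36e-9 M

Sr3(PO4)2(s) <=> 3 Sr^2+(aq) + 2 PO4^3-(aq)
Ksp = [Sr^2+]^3[PO4^3-]^2
Let s be the molar solubility in this solution. [Sr^2+] = 3s, [PO4^3-] = 0.0250 + 2s ≈ 0.0250 (common-ion effect: PO4^3- is already 0.0250 M).
Ksp ≈ (3s)^3 × (0.0250)^2
s = 3.36 × 10^-9 M
Check: 2s = 6.7 × 10^-9 ≪ 0.0250, so the approximation is valid.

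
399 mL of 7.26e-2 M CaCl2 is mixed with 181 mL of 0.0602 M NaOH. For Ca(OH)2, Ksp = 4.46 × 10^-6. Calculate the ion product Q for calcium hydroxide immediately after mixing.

Total volume = 399 + 181 = 580 mL.
[Ca^2+] = 7.26 × 10^-2 × (399/580) = 4.994 x 10^-2 M
[OH^-] = 6.02 x 10^-2 × (181/580) = 1.879 × 10^-2 M
Ca(OH)2(s) <=> Ca^2+(aq) + 2 OH^-(aq), so Q = [Ca^2+][OH^-]^2
Q = (4.994 x 10^-2)(1.879 x 10^-2)^2 = 1.76 × 10^-5
Q > Ksp, so Ca(OH)2 will precipitate.

Q ≈ 1.76 × 10^-5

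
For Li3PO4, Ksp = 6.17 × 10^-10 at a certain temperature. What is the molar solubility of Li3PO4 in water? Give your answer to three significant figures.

Li3PO4(s) ⇌ 3 Li^+(aq) + PO4^3-(aq)
Ksp = [Li^+]^3[PO4^3-]
For each mole of Li3PO4 that dissolves: [Li^+] = 3s, [PO4^3-] = s.
So Ksp = (3s)^3 × s = 27s^4
Solving, s = (6.17 × 10^-10/27)^(1/4) = 2.19 × 10^-3 M

s = 2.19 × 10^-3 M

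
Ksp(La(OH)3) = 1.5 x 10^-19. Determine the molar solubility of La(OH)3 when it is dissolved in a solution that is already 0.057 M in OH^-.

La(OH)3(s) ⇌ La^3+(aq) + 3 OH^-(aq)
Ksp = [La^3+][OH^-]^3
Let s be the molar solubility in this solution. [La^3+] = s, [OH^-] = 0.057 + 3s ≈ 0.057 (since the OH^- already present dominates).
Ksp ≈ s × (0.057)^3
s = 8.1 × 10^-16 M
Check: 3s = 2.4 x 10^-15 ≪ 0.057, so the approximation is valid.

8.1 × 10^-16 M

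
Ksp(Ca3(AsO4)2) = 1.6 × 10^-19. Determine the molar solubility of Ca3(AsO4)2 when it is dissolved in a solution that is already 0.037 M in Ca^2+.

Ca3(AsO4)2(s) <=> 3 Ca^2+ + 2 AsO4^3-
Ksp = [Ca^2+]^3[AsO4^3-]^2
Let s = moles of Ca3(AsO4)2 that dissolve per litre. [Ca^2+] = 0.037 + 3s ≈ 0.037, [AsO4^3-] = 2s (common-ion effect: Ca^2+ is already 0.037 M).
Ksp ≈ (0.037)^3 × (2s)^2
s = 2.8 × 10^-8 M
Check: 3s = 8.4 x 10^-8 ≪ 0.037, so the approximation is valid.

2.8 × 10^-8 M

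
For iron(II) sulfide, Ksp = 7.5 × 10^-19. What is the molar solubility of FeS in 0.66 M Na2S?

FeS(s) <=> Fe^2+(aq) + S^2-(aq)
Ksp = [Fe^2+][S^2-]
Let s be the molar solubility in this solution. [Fe^2+] = s, [S^2-] = 0.66 + s ≈ 0.66 (Ksp is small, so little additional dissolves).
Ksp ≈ s × 0.66
s = 1.1 x 10^-18 M
Check: s = 1.1 × 10^-18 ≪ 0.66, so the approximation is valid.

s = 1.1 x 10^-18 M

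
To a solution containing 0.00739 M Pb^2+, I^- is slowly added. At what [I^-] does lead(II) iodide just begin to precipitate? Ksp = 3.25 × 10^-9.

[I^-] ≈ 6.63 x 10^-4 M

PbI2(s) ⇌ Pb^2+(aq) + 2 I^-(aq)
Ksp = [Pb^2+][I^-]^2
Precipitation begins when Q = Ksp. With [Pb^2+] = 0.00739 M:
3.25 × 10^-9 = (0.00739) × [I^-]^2
[I^-] = (3.25 × 10^-9 / 7.39 x 10^-3)^(1/2) = 6.63 x 10^-4 M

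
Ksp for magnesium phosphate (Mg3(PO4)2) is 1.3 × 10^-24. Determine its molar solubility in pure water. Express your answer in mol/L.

Mg3(PO4)2(s) <=> 3 Mg^2+(aq) + 2 PO4^3-(aq)
Ksp = [Mg^2+]^3[PO4^3-]^2
With molar solubility s: [Mg^2+] = 3s, [PO4^3-] = 2s.
Ksp = (3s)^3(2s)^2 = 108s^5
s = (1.3 × 10^-24 / 108)^(1/5) = 6.5 x 10^-6 M

s ≈ 6.5 × 10^-6 M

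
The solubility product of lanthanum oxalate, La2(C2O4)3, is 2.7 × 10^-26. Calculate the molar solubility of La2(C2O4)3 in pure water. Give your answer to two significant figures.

s ≈ 3.0 × 10^-6 M

La2(C2O4)3(s) ⇌ 2 La^3+(aq) + 3 C2O4^2-(aq)
Ksp = [La^3+]^2[C2O4^2-]^3
If s mol/L of La2(C2O4)3 dissolves, [La^3+] = 2s and [C2O4^2-] = 3s.
So Ksp = (2s)^2 × (3s)^3 = 108s^5
s^5 = 2.7 × 10^-26 / 108, so s = 3.0 x 10^-6 M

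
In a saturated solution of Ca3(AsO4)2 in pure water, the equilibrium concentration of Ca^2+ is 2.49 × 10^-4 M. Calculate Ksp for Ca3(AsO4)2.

Ksp ≈ 4.25e-19

Ca3(AsO4)2(s) <=> 3 Ca^2+(aq) + 2 AsO4^3-(aq)
Stoichiometry gives [AsO4^3-] = (2/3)[Ca^2+] = 1.660 x 10^-4 M.
Ksp = [Ca^2+]^3[AsO4^3-]^2
Ksp = (2.49 x 10^-4)^3 × (1.660 x 10^-4)^2 = 4.25 × 10^-19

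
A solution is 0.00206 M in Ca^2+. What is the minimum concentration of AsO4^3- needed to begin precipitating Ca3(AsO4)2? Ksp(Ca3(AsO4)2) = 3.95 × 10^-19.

Ca3(AsO4)2(s) ⇌ 3 Ca^2+(aq) + 2 AsO4^3-(aq)
Ksp = [Ca^2+]^3[AsO4^3-]^2
Precipitation begins when Q = Ksp. With [Ca^2+] = 0.00206 M:
3.95 × 10^-19 = (0.00206)^3 × [AsO4^3-]^2
[AsO4^3-] = (3.95 × 10^-19 / 8.742 x 10^-9)^(1/2) = 6.72 × 10^-6 M

6.72 x 10^-6 M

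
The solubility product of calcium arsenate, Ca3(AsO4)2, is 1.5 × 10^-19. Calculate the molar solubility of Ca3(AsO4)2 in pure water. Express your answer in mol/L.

Ca3(AsO4)2(s) ⇌ 3 Ca^2+(aq) + 2 AsO4^3-(aq)
Ksp = [Ca^2+]^3[AsO4^3-]^2
If s mol/L of Ca3(AsO4)2 dissolves, [Ca^2+] = 3s and [AsO4^3-] = 2s.
Substituting: Ksp = (3s)^3(2s)^2 = 108s^5
s = (1.5 × 10^-19 / 108)^(1/5) = 6.7 x 10^-5 M

s = 6.7 x 10^-5 M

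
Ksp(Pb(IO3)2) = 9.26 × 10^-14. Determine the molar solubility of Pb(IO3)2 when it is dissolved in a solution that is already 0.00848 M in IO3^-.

1.29 × 10^-9 M

Pb(IO3)2(s) <=> Pb^2+ + 2 IO3^-
Ksp = [Pb^2+][IO3^-]^2
Let s be the molar solubility in this solution. [Pb^2+] = s, [IO3^-] = 0.00848 + 2s ≈ 0.00848 (Ksp is small, so little additional dissolves).
Ksp ≈ s × (0.00848)^2
s = 1.29 × 10^-9 M
Check: 2s = 2.6 × 10^-9 ≪ 0.00848, so the approximation is valid.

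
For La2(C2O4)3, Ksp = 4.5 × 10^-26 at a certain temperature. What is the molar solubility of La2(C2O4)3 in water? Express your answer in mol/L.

s ≈ 3.3e-6 M

La2(C2O4)3(s) <=> 2 La^3+(aq) + 3 C2O4^2-(aq)
Ksp = [La^3+]^2[C2O4^2-]^3
Let s = molar solubility. Then [La^3+] = 2s and [C2O4^2-] = 3s.
Substituting: Ksp = (2s)^2(3s)^3 = 108s^5
Solving, s = (4.5 × 10^-26/108)^(1/5) = 3.3 × 10^-6 M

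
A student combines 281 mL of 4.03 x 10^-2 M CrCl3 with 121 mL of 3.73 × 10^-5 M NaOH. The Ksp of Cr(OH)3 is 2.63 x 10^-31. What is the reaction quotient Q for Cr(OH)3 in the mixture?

Q = 3.99 × 10^-17

Total volume = 281 + 121 = 402 mL.
[Cr^3+] = 4.03 × 10^-2 × (281/402) = 2.817 × 10^-2 M
[OH^-] = 3.73 x 10^-5 × (121/402) = 1.123 x 10^-5 M
Cr(OH)3(s) ⇌ Cr^3+(aq) + 3 OH^-(aq), so Q = [Cr^3+][OH^-]^3
Q = (2.817 × 10^-2)(1.123 x 10^-5)^3 = 3.99 x 10^-17
Q > Ksp, so Cr(OH)3 will precipitate.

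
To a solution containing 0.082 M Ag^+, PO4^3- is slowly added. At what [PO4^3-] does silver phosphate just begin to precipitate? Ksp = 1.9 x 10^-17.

Ag3PO4(s) <=> 3 Ag^+ + PO4^3-
Ksp = [Ag^+]^3[PO4^3-]
Precipitation begins when Q = Ksp. With [Ag^+] = 0.082 M:
1.9 x 10^-17 = (0.082)^3 × [PO4^3-]
[PO4^3-] = (1.9 x 10^-17 / 5.51 × 10^-4) = 3.4 x 10^-14 M

[PO4^3-] = 3.4 × 10^-14 M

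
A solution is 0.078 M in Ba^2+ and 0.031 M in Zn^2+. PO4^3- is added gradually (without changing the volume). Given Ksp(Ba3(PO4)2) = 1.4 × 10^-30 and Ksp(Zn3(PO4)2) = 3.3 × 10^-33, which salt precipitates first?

Zn3(PO4)2

Precipitation of each salt starts when its ion product equals its Ksp.
For Ba3(PO4)2: 1.4 × 10^-30 = (0.078)^3 × [PO4^3-]^2  ⇒  [PO4^3-] = 5.4 x 10^-14 M.
For Zn3(PO4)2: 3.3 × 10^-33 = (0.031)^3 × [PO4^3-]^2  ⇒  [PO4^3-] = 1.1 × 10^-14 M.
The salt with the lower threshold [PO4^3-] precipitates first: Zn3(PO4)2.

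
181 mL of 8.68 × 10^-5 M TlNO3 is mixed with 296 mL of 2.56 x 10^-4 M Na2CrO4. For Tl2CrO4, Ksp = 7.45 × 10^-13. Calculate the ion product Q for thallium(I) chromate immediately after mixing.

1.72e-13

Total volume = 181 + 296 = 477 mL.
[Tl^+] = 8.68 × 10^-5 × (181/477) = 3.294 x 10^-5 M
[CrO4^2-] = 2.56 × 10^-4 × (296/477) = 1.589 x 10^-4 M
Tl2CrO4(s) <=> 2 Tl^+ + CrO4^2-, so Q = [Tl^+]^2[CrO4^2-]
Q = (3.294 × 10^-5)^2(1.589 x 10^-4) = 1.72 x 10^-13
Q < Ksp, so no precipitate of Tl2CrO4 forms.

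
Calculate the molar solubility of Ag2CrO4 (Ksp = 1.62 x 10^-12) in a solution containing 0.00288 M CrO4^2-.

s = 1.19 × 10^-5 M

Ag2CrO4(s) ⇌ 2 Ag^+(aq) + CrO4^2-(aq)
Ksp = [Ag^+]^2[CrO4^2-]
Let s be the molar solubility in this solution. [Ag^+] = 2s, [CrO4^2-] = 0.00288 + s ≈ 0.00288 (Ksp is small, so little additional dissolves).
Ksp ≈ (2s)^2 × 0.00288
s = 1.19 x 10^-5 M
Check: s = 1.2 × 10^-5 ≪ 0.00288, so the approximation is valid.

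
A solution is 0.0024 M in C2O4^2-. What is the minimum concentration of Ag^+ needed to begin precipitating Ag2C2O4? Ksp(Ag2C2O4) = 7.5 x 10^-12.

5.6 × 10^-5 M

Ag2C2O4(s) <=> 2 Ag^+ + C2O4^2-
Ksp = [Ag^+]^2[C2O4^2-]
Precipitation begins when Q = Ksp. With [C2O4^2-] = 0.0024 M:
7.5 x 10^-12 = (0.0024) × [Ag^+]^2
[Ag^+] = (7.5 x 10^-12 / 2.4 x 10^-3)^(1/2) = 5.6 x 10^-5 M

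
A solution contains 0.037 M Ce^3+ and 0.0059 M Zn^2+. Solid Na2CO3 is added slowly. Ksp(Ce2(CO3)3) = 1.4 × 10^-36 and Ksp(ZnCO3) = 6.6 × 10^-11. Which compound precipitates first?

Ce2(CO3)3

Each salt begins to precipitate when Q = Ksp, i.e. when [CO3^2-] reaches its threshold.
For Ce2(CO3)3: 1.4 × 10^-36 = (0.037)^2 × [CO3^2-]^3  ⇒  [CO3^2-] = 1.0 × 10^-11 M.
For ZnCO3: 6.6 × 10^-11 = 0.0059 × [CO3^2-]  ⇒  [CO3^2-] = 1.1 × 10^-8 M.
The salt with the lower threshold [CO3^2-] precipitates first: Ce2(CO3)3.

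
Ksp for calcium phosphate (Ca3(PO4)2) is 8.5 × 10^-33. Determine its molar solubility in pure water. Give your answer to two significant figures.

Ca3(PO4)2(s) <=> 3 Ca^2+ + 2 PO4^3-
Ksp = [Ca^2+]^3[PO4^3-]^2
If s mol/L of Ca3(PO4)2 dissolves, [Ca^2+] = 3s and [PO4^3-] = 2s.
Ksp = (3s)^3(2s)^2 = 108s^5
Solving, s = (8.5 × 10^-33/108)^(1/5) = 1.5 × 10^-7 M

1.5 x 10^-7 M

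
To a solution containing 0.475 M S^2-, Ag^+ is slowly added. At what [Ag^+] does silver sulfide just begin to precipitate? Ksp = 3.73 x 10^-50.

Ag2S(s) ⇌ 2 Ag^+(aq) + S^2-(aq)
Ksp = [Ag^+]^2[S^2-]
Precipitation begins when Q = Ksp. With [S^2-] = 0.475 M:
3.73 x 10^-50 = (0.475) × [Ag^+]^2
[Ag^+] = (3.73 x 10^-50 / 4.75 x 10^-1)^(1/2) = 2.80 × 10^-25 M

2.80 × 10^-25 M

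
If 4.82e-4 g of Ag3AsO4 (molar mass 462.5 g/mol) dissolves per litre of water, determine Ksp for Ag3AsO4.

Molar solubility s = (4.82 × 10^-4 g/L) / (462.5 g/mol) = 1.042 × 10^-6 M.
Ag3AsO4(s) ⇌ 3 Ag^+(aq) + AsO4^3-(aq)
For each mole of Ag3AsO4 that dissolves: [Ag^+] = 3s, [AsO4^3-] = s.
Ksp = [Ag^+]^3[AsO4^3-]
Substituting: Ksp = (3s)^3s = 27s^4
Ksp = 27 × (1.042 x 10^-6)^4 = 3.18 × 10^-23

Ksp = 3.18e-23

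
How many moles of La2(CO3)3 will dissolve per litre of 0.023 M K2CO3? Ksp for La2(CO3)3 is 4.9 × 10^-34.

3.2 × 10^-15 M

La2(CO3)3(s) ⇌ 2 La^3+ + 3 CO3^2-
Ksp = [La^3+]^2[CO3^2-]^3
Let s = moles of La2(CO3)3 that dissolve per litre. [La^3+] = 2s, [CO3^2-] = 0.023 + 3s ≈ 0.023 (Ksp is small, so little additional dissolves).
Ksp ≈ (2s)^2 × (0.023)^3
s = 3.2 × 10^-15 M
Check: 3s = 9.5 × 10^-15 ≪ 0.023, so the approximation is valid.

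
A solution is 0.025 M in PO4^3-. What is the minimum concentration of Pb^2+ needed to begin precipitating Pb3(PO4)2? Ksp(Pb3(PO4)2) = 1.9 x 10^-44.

Pb3(PO4)2(s) ⇌ 3 Pb^2+ + 2 PO4^3-
Ksp = [Pb^2+]^3[PO4^3-]^2
Precipitation begins when Q = Ksp. With [PO4^3-] = 0.025 M:
1.9 x 10^-44 = (0.025)^2 × [Pb^2+]^3
[Pb^2+] = (1.9 x 10^-44 / 6.25 x 10^-4)^(1/3) = 3.1 × 10^-14 M

3.1e-14 M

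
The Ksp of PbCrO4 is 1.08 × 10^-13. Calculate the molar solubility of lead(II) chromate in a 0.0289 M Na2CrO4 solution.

s = 3.74 x 10^-12 M

PbCrO4(s) <=> Pb^2+ + CrO4^2-
Ksp = [Pb^2+][CrO4^2-]
If s mol/L dissolves here, [Pb^2+] = s, [CrO4^2-] = 0.0289 + s ≈ 0.0289 (Ksp is small, so little additional dissolves).
Ksp ≈ s × 0.0289
s = 3.74 × 10^-12 M
Check: s = 3.7 × 10^-12 ≪ 0.0289, so the approximation is valid.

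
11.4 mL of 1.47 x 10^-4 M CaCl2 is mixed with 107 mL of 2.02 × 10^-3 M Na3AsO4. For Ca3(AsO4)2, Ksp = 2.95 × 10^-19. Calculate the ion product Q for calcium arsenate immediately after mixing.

Q ≈ 9.45e-21

Total volume = 11.4 + 107 = 118.4 mL.
[Ca^2+] = 1.47 x 10^-4 × (11.4/118.4) = 1.415 × 10^-5 M
[AsO4^3-] = 2.02 × 10^-3 × (107/118.4) = 1.826 × 10^-3 M
Ca3(AsO4)2(s) ⇌ 3 Ca^2+(aq) + 2 AsO4^3-(aq), so Q = [Ca^2+]^3[AsO4^3-]^2
Q = (1.415 × 10^-5)^3(1.826 × 10^-3)^2 = 9.45 x 10^-21
Q < Ksp, so no precipitate of Ca3(AsO4)2 forms.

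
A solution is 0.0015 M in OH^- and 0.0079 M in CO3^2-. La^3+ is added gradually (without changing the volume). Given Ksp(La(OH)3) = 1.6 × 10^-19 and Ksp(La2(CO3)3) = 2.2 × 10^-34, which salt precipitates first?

La2(CO3)3

Each salt begins to precipitate when Q = Ksp, i.e. when [La^3+] reaches its threshold.
For La(OH)3: 1.6 × 10^-19 = (0.0015)^3 × [La^3+]  ⇒  [La^3+] = 4.7 × 10^-11 M.
For La2(CO3)3: 2.2 × 10^-34 = (0.0079)^3 × [La^3+]^2  ⇒  [La^3+] = 2.1 × 10^-14 M.
The salt with the lower threshold [La^3+] precipitates first: La2(CO3)3.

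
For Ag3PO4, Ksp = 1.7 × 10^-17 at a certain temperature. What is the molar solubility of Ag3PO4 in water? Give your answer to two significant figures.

Ag3PO4(s) ⇌ 3 Ag^+(aq) + PO4^3-(aq)
Ksp = [Ag^+]^3[PO4^3-]
If s mol/L of Ag3PO4 dissolves, [Ag^+] = 3s and [PO4^3-] = s.
So Ksp = (3s)^3 × s = 27s^4
Solving, s = (1.7 × 10^-17/27)^(1/4) = 2.8 × 10^-5 M

2.8 × 10^-5 M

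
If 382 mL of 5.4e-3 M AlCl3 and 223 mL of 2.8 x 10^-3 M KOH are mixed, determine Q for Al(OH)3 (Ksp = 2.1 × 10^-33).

Total volume = 382 + 223 = 605 mL.
[Al^3+] = 5.4 x 10^-3 × (382/605) = 3.41 x 10^-3 M
[OH^-] = 2.8 × 10^-3 × (223/605) = 1.03 × 10^-3 M
Al(OH)3(s) ⇌ Al^3+ + 3 OH^-, so Q = [Al^3+][OH^-]^3
Q = (3.41 × 10^-3)(1.03 × 10^-3)^3 = 3.7 × 10^-12
Q > Ksp, so Al(OH)3 will precipitate.

3.7e-12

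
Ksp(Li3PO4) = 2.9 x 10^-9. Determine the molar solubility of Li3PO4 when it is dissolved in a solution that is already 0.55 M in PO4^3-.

Li3PO4(s) ⇌ 3 Li^+(aq) + PO4^3-(aq)
Ksp = [Li^+]^3[PO4^3-]
If s mol/L dissolves here, [Li^+] = 3s, [PO4^3-] = 0.55 + s ≈ 0.55 (common-ion effect: PO4^3- is already 0.55 M).
Ksp ≈ (3s)^3 × 0.55
s = 5.8 x 10^-4 M
Check: s = 5.8 × 10^-4 ≪ 0.55, so the approximation is valid.

s = 5.8 x 10^-4 M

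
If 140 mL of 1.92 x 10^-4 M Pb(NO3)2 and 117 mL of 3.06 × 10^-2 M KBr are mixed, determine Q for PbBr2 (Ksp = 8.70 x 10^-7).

Total volume = 140 + 117 = 257 mL.
[Pb^2+] = 1.92 × 10^-4 × (140/257) = 1.046 × 10^-4 M
[Br^-] = 3.06 x 10^-2 × (117/257) = 1.393 × 10^-2 M
PbBr2(s) ⇌ Pb^2+(aq) + 2 Br^-(aq), so Q = [Pb^2+][Br^-]^2
Q = (1.046 x 10^-4)(1.393 × 10^-2)^2 = 2.03 × 10^-8
Q < Ksp, so no precipitate of PbBr2 forms.

Q ≈ 2.03 × 10^-8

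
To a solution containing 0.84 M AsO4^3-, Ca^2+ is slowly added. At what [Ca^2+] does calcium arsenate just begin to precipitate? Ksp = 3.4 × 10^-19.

[Ca^2+] ≈ 7.8 x 10^-7 M

Ca3(AsO4)2(s) ⇌ 3 Ca^2+ + 2 AsO4^3-
Ksp = [Ca^2+]^3[AsO4^3-]^2
Precipitation begins when Q = Ksp. With [AsO4^3-] = 0.84 M:
3.4 × 10^-19 = (0.84)^2 × [Ca^2+]^3
[Ca^2+] = (3.4 × 10^-19 / 7.06 × 10^-1)^(1/3) = 7.8 x 10^-7 M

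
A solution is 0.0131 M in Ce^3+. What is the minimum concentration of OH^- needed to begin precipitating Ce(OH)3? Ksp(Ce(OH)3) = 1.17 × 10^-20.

9.63 × 10^-7 M

Ce(OH)3(s) ⇌ Ce^3+(aq) + 3 OH^-(aq)
Ksp = [Ce^3+][OH^-]^3
Precipitation begins when Q = Ksp. With [Ce^3+] = 0.0131 M:
1.17 × 10^-20 = (0.0131) × [OH^-]^3
[OH^-] = (1.17 × 10^-20 / 1.31 x 10^-2)^(1/3) = 9.63 x 10^-7 M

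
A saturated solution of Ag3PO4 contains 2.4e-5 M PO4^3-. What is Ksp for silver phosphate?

Ag3PO4(s) ⇌ 3 Ag^+ + PO4^3-
Stoichiometry gives [Ag^+] = (3/1)[PO4^3-] = 7.20 x 10^-5 M.
Ksp = [Ag^+]^3[PO4^3-]
Ksp = (7.20 × 10^-5)^3 × 2.4 x 10^-5 = 9.0 × 10^-18

Ksp = 9.0 × 10^-18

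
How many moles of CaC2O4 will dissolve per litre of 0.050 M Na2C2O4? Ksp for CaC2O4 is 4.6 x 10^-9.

9.2 x 10^-8 M

CaC2O4(s) <=> Ca^2+ + C2O4^2-
Ksp = [Ca^2+][C2O4^2-]
Let s be the molar solubility in this solution. [Ca^2+] = s, [C2O4^2-] = 0.050 + s ≈ 0.050 (since C2O4^2- from Na2C2O4 dominates).
Ksp ≈ s × 0.050
s = 9.2 × 10^-8 M
Check: s = 9.2 × 10^-8 ≪ 0.050, so the approximation is valid.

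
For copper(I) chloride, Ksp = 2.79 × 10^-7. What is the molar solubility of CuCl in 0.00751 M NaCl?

3.72 × 10^-5 M

CuCl(s) ⇌ Cu^+(aq) + Cl^-(aq)
Ksp = [Cu^+][Cl^-]
Let s be the molar solubility in this solution. [Cu^+] = s, [Cl^-] = 0.00751 + s ≈ 0.00751 (since Cl^- from NaCl dominates).
Ksp ≈ s × 0.00751
s = 3.72 x 10^-5 M
Check: s = 3.7 x 10^-5 ≪ 0.00751, so the approximation is valid.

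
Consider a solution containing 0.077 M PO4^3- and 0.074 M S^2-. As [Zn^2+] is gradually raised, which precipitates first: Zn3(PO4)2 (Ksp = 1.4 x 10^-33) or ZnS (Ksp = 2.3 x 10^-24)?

Each salt begins to precipitate when Q = Ksp, i.e. when [Zn^2+] reaches its threshold.
For Zn3(PO4)2: 1.4 x 10^-33 = (0.077)^2 × [Zn^2+]^3  ⇒  [Zn^2+] = 6.2 × 10^-11 M.
For ZnS: 2.3 x 10^-24 = 0.074 × [Zn^2+]  ⇒  [Zn^2+] = 3.1 × 10^-23 M.
The salt with the lower threshold [Zn^2+] precipitates first: ZnS.

ZnS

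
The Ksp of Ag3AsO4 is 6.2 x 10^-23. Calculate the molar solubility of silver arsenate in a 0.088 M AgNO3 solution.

9.1 × 10^-20 M

Ag3AsO4(s) ⇌ 3 Ag^+ + AsO4^3-
Ksp = [Ag^+]^3[AsO4^3-]
If s mol/L dissolves here, [Ag^+] = 0.088 + 3s ≈ 0.088, [AsO4^3-] = s (since Ag^+ from AgNO3 dominates).
Ksp ≈ (0.088)^3 × s
s = 9.1 × 10^-20 M
Check: 3s = 2.7 x 10^-19 ≪ 0.088, so the approximation is valid.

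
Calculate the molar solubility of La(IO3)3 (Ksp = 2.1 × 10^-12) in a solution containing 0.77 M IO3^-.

La(IO3)3(s) <=> La^3+ + 3 IO3^-
Ksp = [La^3+][IO3^-]^3
Let s be the molar solubility in this solution. [La^3+] = s, [IO3^-] = 0.77 + 3s ≈ 0.77 (Ksp is small, so little additional dissolves).
Ksp ≈ s × (0.77)^3
s = 4.6 × 10^-12 M
Check: 3s = 1.4 × 10^-11 ≪ 0.77, so the approximation is valid.

4.6 x 10^-12 M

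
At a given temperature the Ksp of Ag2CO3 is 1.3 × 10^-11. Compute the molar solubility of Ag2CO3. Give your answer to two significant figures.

1.5 × 10^-4 M

Ag2CO3(s) <=> 2 Ag^+ + CO3^2-
Ksp = [Ag^+]^2[CO3^2-]
If s mol/L of Ag2CO3 dissolves, [Ag^+] = 2s and [CO3^2-] = s.
So Ksp = (2s)^2 × s = 4s^3
Solving, s = (1.3 × 10^-11/4)^(1/3) = 1.5 × 10^-4 M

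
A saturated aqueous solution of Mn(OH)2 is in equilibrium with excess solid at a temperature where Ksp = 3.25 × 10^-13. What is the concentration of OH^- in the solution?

Mn(OH)2(s) ⇌ Mn^2+(aq) + 2 OH^-(aq)
Ksp = [Mn^2+][OH^-]^2
Let s = molar solubility. Then [Mn^2+] = s and [OH^-] = 2s.
So Ksp = s × (2s)^2 = 4s^3
s^3 = 3.25 × 10^-13 / 4, so s = 4.331 × 10^-5 M
[OH^-] = 2s = 8.66 × 10^-5 M

8.66 × 10^-5 M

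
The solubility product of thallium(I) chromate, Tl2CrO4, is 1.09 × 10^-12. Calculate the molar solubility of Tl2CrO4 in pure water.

s = 6.48 x 10^-5 M

Tl2CrO4(s) ⇌ 2 Tl^+(aq) + CrO4^2-(aq)
Ksp = [Tl^+]^2[CrO4^2-]
With molar solubility s: [Tl^+] = 2s, [CrO4^2-] = s.
Substituting: Ksp = (2s)^2s = 4s^3
Solving, s = (1.09 × 10^-12/4)^(1/3) = 6.48 × 10^-5 M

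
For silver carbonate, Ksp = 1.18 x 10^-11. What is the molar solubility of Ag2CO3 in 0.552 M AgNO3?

Ag2CO3(s) <=> 2 Ag^+(aq) + CO3^2-(aq)
Ksp = [Ag^+]^2[CO3^2-]
If s mol/L dissolves here, [Ag^+] = 0.552 + 2s ≈ 0.552, [CO3^2-] = s (common-ion effect: Ag^+ is already 0.552 M).
Ksp ≈ (0.552)^2 × s
s = 3.87 × 10^-11 M
Check: 2s = 7.7 × 10^-11 ≪ 0.552, so the approximation is valid.

s ≈ 3.87 x 10^-11 M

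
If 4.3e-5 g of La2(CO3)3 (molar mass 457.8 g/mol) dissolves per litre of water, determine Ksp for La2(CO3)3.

Molar solubility s = (4.3 × 10^-5 g/L) / (457.8 g/mol) = 9.39 × 10^-8 M.
La2(CO3)3(s) ⇌ 2 La^3+(aq) + 3 CO3^2-(aq)
Let s = molar solubility. Then [La^3+] = 2s and [CO3^2-] = 3s.
Ksp = [La^3+]^2[CO3^2-]^3
Ksp = (2s)^2(3s)^3 = 108s^5
With s = 9.39 × 10^-8: Ksp = 7.9 x 10^-34

Ksp ≈ 7.9 × 10^-34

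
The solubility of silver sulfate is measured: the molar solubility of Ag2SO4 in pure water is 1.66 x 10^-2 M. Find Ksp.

1.83e-5

Ag2SO4(s) ⇌ 2 Ag^+(aq) + SO4^2-(aq)
For each mole of Ag2SO4 that dissolves: [Ag^+] = 2s, [SO4^2-] = s.
Ksp = [Ag^+]^2[SO4^2-]
So Ksp = (2s)^2 × s = 4s^3
With s = 1.66 x 10^-2: Ksp = 1.83 × 10^-5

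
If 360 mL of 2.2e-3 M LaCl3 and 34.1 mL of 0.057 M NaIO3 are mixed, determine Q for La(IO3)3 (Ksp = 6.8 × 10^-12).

Q ≈ 2.4 × 10^-10

Total volume = 360 + 34.1 = 394.1 mL.
[La^3+] = 2.2 × 10^-3 × (360/394.1) = 2.01 x 10^-3 M
[IO3^-] = 5.7 × 10^-2 × (34.1/394.1) = 4.93 × 10^-3 M
La(IO3)3(s) ⇌ La^3+(aq) + 3 IO3^-(aq), so Q = [La^3+][IO3^-]^3
Q = (2.01 × 10^-3)(4.93 x 10^-3)^3 = 2.4 × 10^-10
Q > Ksp, so La(IO3)3 will precipitate.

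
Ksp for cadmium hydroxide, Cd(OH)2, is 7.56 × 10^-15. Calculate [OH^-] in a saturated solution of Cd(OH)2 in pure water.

Cd(OH)2(s) ⇌ Cd^2+(aq) + 2 OH^-(aq)
Ksp = [Cd^2+][OH^-]^2
For each mole of Cd(OH)2 that dissolves: [Cd^2+] = s, [OH^-] = 2s.
So Ksp = s × (2s)^2 = 4s^3
s = (7.56 × 10^-15 / 4)^(1/3) = 1.236 × 10^-5 M
[OH^-] = 2s = 2.47 × 10^-5 M

[OH^-] ≈ 2.47 x 10^-5 M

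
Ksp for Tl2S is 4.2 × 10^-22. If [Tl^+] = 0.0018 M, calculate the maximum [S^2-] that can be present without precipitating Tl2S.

[S^2-] ≈ 1.3 × 10^-16 M

Tl2S(s) ⇌ 2 Tl^+(aq) + S^2-(aq)
Ksp = [Tl^+]^2[S^2-]
Precipitation begins when Q = Ksp. With [Tl^+] = 0.0018 M:
4.2 × 10^-22 = (0.0018)^2 × [S^2-]
[S^2-] = (4.2 × 10^-22 / 3.24 × 10^-6) = 1.3 x 10^-16 M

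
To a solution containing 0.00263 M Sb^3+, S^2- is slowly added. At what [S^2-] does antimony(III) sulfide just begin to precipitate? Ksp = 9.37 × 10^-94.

5.14 × 10^-30 M

Sb2S3(s) ⇌ 2 Sb^3+ + 3 S^2-
Ksp = [Sb^3+]^2[S^2-]^3
Precipitation begins when Q = Ksp. With [Sb^3+] = 0.00263 M:
9.37 × 10^-94 = (0.00263)^2 × [S^2-]^3
[S^2-] = (9.37 × 10^-94 / 6.917 × 10^-6)^(1/3) = 5.14 × 10^-30 M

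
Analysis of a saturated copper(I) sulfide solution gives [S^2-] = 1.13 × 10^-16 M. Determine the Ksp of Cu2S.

Cu2S(s) ⇌ 2 Cu^+(aq) + S^2-(aq)
Stoichiometry gives [Cu^+] = (2/1)[S^2-] = 2.260 x 10^-16 M.
Ksp = [Cu^+]^2[S^2-]
Ksp = (2.260 x 10^-16)^2 × 1.13 × 10^-16 = 5.77 x 10^-48

Ksp = 5.77e-48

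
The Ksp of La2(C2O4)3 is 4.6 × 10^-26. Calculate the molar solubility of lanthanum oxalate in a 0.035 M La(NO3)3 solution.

La2(C2O4)3(s) ⇌ 2 La^3+(aq) + 3 C2O4^2-(aq)
Ksp = [La^3+]^2[C2O4^2-]^3
Let s be the molar solubility in this solution. [La^3+] = 0.035 + 2s ≈ 0.035, [C2O4^2-] = 3s (common-ion effect: La^3+ is already 0.035 M).
Ksp ≈ (0.035)^2 × (3s)^3
s = 1.1 × 10^-8 M
Check: 2s = 2.2 × 10^-8 ≪ 0.035, so the approximation is valid.

s ≈ 1.1 × 10^-8 M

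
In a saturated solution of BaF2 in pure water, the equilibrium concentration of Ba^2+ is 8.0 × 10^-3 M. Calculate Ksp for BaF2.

Ksp ≈ 2.0 x 10^-6

BaF2(s) ⇌ Ba^2+ + 2 F^-
Stoichiometry gives [F^-] = (2/1)[Ba^2+] = 1.60 x 10^-2 M.
Ksp = [Ba^2+][F^-]^2
Ksp = 8.0 x 10^-3 × (1.60 x 10^-2)^2 = 2.0 x 10^-6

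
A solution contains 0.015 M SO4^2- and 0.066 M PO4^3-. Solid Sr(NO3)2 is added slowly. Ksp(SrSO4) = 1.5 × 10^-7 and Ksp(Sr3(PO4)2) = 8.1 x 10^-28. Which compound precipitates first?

Sr3(PO4)2

Each salt begins to precipitate when Q = Ksp, i.e. when [Sr^2+] reaches its threshold.
For SrSO4: 1.5 × 10^-7 = 0.015 × [Sr^2+]  ⇒  [Sr^2+] = 1.0 × 10^-5 M.
For Sr3(PO4)2: 8.1 x 10^-28 = (0.066)^2 × [Sr^2+]^3  ⇒  [Sr^2+] = 5.7 × 10^-9 M.
The salt with the lower threshold [Sr^2+] precipitates first: Sr3(PO4)2.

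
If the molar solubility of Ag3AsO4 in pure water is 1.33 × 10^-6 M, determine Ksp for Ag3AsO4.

Ag3AsO4(s) <=> 3 Ag^+ + AsO4^3-
Let s = molar solubility. Then [Ag^+] = 3s and [AsO4^3-] = s.
Ksp = [Ag^+]^3[AsO4^3-]
Ksp = (3s)^3s = 27s^4
With s = 1.33 × 10^-6: Ksp = 8.45 x 10^-23

8.45 x 10^-23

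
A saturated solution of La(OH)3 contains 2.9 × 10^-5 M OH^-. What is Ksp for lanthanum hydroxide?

La(OH)3(s) <=> La^3+(aq) + 3 OH^-(aq)
Stoichiometry gives [La^3+] = (1/3)[OH^-] = 9.67 x 10^-6 M.
Ksp = [La^3+][OH^-]^3
Ksp = 9.67 × 10^-6 × (2.9 × 10^-5)^3 = 2.4 × 10^-19

Ksp ≈ 2.4 × 10^-19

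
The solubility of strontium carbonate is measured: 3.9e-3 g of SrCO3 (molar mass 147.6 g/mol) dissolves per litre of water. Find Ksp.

Molar solubility s = (3.9 × 10^-3 g/L) / (147.6 g/mol) = 2.64 x 10^-5 M.
SrCO3(s) ⇌ Sr^2+ + CO3^2-
With molar solubility s: [Sr^2+] = s, [CO3^2-] = s.
Ksp = [Sr^2+][CO3^2-]
Ksp = s × s = s^2
Ksp = (2.64 x 10^-5)^2 = 7.0 × 10^-10

7.0e-10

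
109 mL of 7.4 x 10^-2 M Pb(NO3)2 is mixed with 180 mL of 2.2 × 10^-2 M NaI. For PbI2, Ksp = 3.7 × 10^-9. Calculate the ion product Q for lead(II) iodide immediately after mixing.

5.2 × 10^-6

Total volume = 109 + 180 = 289 mL.
[Pb^2+] = 7.4 × 10^-2 × (109/289) = 2.79 × 10^-2 M
[I^-] = 2.2 x 10^-2 × (180/289) = 1.37 x 10^-2 M
PbI2(s) <=> Pb^2+ + 2 I^-, so Q = [Pb^2+][I^-]^2
Q = (2.79 × 10^-2)(1.37 x 10^-2)^2 = 5.2 × 10^-6
Q > Ksp, so PbI2 will precipitate.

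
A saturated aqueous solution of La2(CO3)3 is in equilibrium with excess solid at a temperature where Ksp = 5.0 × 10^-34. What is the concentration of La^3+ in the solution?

La2(CO3)3(s) ⇌ 2 La^3+ + 3 CO3^2-
Ksp = [La^3+]^2[CO3^2-]^3
For each mole of La2(CO3)3 that dissolves: [La^3+] = 2s, [CO3^2-] = 3s.
Ksp = (2s)^2(3s)^3 = 108s^5
Solving, s = (5.0 × 10^-34/108)^(1/5) = 8.57 × 10^-8 M
[La^3+] = 2s = 1.7 x 10^-7 M

[La^3+] = 1.7 × 10^-7 M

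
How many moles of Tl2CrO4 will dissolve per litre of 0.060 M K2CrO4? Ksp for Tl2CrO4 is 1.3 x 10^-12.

s = 2.3 × 10^-6 M

Tl2CrO4(s) <=> 2 Tl^+ + CrO4^2-
Ksp = [Tl^+]^2[CrO4^2-]
Let s = moles of Tl2CrO4 that dissolve per litre. [Tl^+] = 2s, [CrO4^2-] = 0.060 + s ≈ 0.060 (Ksp is small, so little additional dissolves).
Ksp ≈ (2s)^2 × 0.060
s = 2.3 x 10^-6 M
Check: s = 2.3 × 10^-6 ≪ 0.060, so the approximation is valid.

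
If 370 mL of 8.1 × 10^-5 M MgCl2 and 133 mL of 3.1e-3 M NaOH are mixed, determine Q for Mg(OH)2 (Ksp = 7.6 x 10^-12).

Total volume = 370 + 133 = 503 mL.
[Mg^2+] = 8.1 x 10^-5 × (370/503) = 5.96 × 10^-5 M
[OH^-] = 3.1 × 10^-3 × (133/503) = 8.20 × 10^-4 M
Mg(OH)2(s) ⇌ Mg^2+ + 2 OH^-, so Q = [Mg^2+][OH^-]^2
Q = (5.96 x 10^-5)(8.20 x 10^-4)^2 = 4.0 x 10^-11
Q > Ksp, so Mg(OH)2 will precipitate.

4.0 x 10^-11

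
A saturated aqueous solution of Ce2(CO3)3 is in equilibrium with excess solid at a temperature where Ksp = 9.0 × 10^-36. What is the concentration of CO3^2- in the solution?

Ce2(CO3)3(s) ⇌ 2 Ce^3+ + 3 CO3^2-
Ksp = [Ce^3+]^2[CO3^2-]^3
Let s = molar solubility. Then [Ce^3+] = 2s and [CO3^2-] = 3s.
So Ksp = (2s)^2 × (3s)^3 = 108s^5
Solving, s = (9.0 × 10^-36/108)^(1/5) = 3.84 × 10^-8 M
[CO3^2-] = 3s = 1.2 × 10^-7 M

1.2 × 10^-7 M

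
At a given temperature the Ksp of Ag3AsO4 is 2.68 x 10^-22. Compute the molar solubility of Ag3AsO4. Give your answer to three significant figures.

Ag3AsO4(s) <=> 3 Ag^+(aq) + AsO4^3-(aq)
Ksp = [Ag^+]^3[AsO4^3-]
Let s = molar solubility. Then [Ag^+] = 3s and [AsO4^3-] = s.
So Ksp = (3s)^3 × s = 27s^4
s = (2.68 x 10^-22 / 27)^(1/4) = 1.77 x 10^-6 M

1.77 × 10^-6 M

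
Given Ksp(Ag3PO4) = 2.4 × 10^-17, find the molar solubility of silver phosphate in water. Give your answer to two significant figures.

3.1 × 10^-5 M

Ag3PO4(s) ⇌ 3 Ag^+ + PO4^3-
Ksp = [Ag^+]^3[PO4^3-]
Let s = molar solubility. Then [Ag^+] = 3s and [PO4^3-] = s.
Ksp = (3s)^3s = 27s^4
s^4 = 2.4 × 10^-17 / 27, so s = 3.1 × 10^-5 M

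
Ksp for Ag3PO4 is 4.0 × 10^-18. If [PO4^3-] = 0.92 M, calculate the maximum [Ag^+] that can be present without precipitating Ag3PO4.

[Ag^+] = 1.6 × 10^-6 M

Ag3PO4(s) ⇌ 3 Ag^+ + PO4^3-
Ksp = [Ag^+]^3[PO4^3-]
Precipitation begins when Q = Ksp. With [PO4^3-] = 0.92 M:
4.0 × 10^-18 = (0.92) × [Ag^+]^3
[Ag^+] = (4.0 × 10^-18 / 9.2 × 10^-1)^(1/3) = 1.6 × 10^-6 M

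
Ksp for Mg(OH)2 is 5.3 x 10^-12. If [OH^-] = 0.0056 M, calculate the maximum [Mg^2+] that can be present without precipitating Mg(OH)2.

Mg(OH)2(s) ⇌ Mg^2+ + 2 OH^-
Ksp = [Mg^2+][OH^-]^2
Precipitation begins when Q = Ksp. With [OH^-] = 0.0056 M:
5.3 x 10^-12 = (0.0056)^2 × [Mg^2+]
[Mg^2+] = (5.3 x 10^-12 / 3.14 × 10^-5) = 1.7 x 10^-7 M

[Mg^2+] ≈ 1.7 × 10^-7 M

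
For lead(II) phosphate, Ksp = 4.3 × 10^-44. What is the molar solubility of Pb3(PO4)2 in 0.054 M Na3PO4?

Pb3(PO4)2(s) ⇌ 3 Pb^2+ + 2 PO4^3-
Ksp = [Pb^2+]^3[PO4^3-]^2
Let s = moles of Pb3(PO4)2 that dissolve per litre. [Pb^2+] = 3s, [PO4^3-] = 0.054 + 2s ≈ 0.054 (Ksp is small, so little additional dissolves).
Ksp ≈ (3s)^3 × (0.054)^2
s = 8.2 × 10^-15 M
Check: 2s = 1.6 × 10^-14 ≪ 0.054, so the approximation is valid.

s = 8.2e-15 M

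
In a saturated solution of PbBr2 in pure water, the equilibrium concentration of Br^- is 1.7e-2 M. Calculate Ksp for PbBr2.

Ksp = 2.5 × 10^-6

PbBr2(s) ⇌ Pb^2+ + 2 Br^-
Stoichiometry gives [Pb^2+] = (1/2)[Br^-] = 8.50 × 10^-3 M.
Ksp = [Pb^2+][Br^-]^2
Ksp = 8.50 × 10^-3 × (1.7 × 10^-2)^2 = 2.5 x 10^-6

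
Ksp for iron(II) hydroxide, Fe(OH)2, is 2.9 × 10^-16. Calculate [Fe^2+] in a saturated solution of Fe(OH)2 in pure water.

Fe(OH)2(s) ⇌ Fe^2+(aq) + 2 OH^-(aq)
Ksp = [Fe^2+][OH^-]^2
For each mole of Fe(OH)2 that dissolves: [Fe^2+] = s, [OH^-] = 2s.
Ksp = s(2s)^2 = 4s^3
Solving, s = (2.9 × 10^-16/4)^(1/3) = 4.17 x 10^-6 M
[Fe^2+] = s = 4.2 x 10^-6 M

4.2 × 10^-6 M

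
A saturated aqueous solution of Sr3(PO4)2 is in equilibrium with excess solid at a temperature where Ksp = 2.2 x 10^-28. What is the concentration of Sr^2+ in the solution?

Sr3(PO4)2(s) ⇌ 3 Sr^2+ + 2 PO4^3-
Ksp = [Sr^2+]^3[PO4^3-]^2
If s mol/L of Sr3(PO4)2 dissolves, [Sr^2+] = 3s and [PO4^3-] = 2s.
Ksp = (3s)^3(2s)^2 = 108s^5
Solving, s = (2.2 x 10^-28/108)^(1/5) = 1.15 × 10^-6 M
[Sr^2+] = 3s = 3.5 × 10^-6 M

3.5 x 10^-6 M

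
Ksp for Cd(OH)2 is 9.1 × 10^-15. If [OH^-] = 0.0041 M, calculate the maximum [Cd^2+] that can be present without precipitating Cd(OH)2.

Cd(OH)2(s) ⇌ Cd^2+(aq) + 2 OH^-(aq)
Ksp = [Cd^2+][OH^-]^2
Precipitation begins when Q = Ksp. With [OH^-] = 0.0041 M:
9.1 × 10^-15 = (0.0041)^2 × [Cd^2+]
[Cd^2+] = (9.1 × 10^-15 / 1.68 × 10^-5) = 5.4 × 10^-10 M

[Cd^2+] ≈ 5.4e-10 M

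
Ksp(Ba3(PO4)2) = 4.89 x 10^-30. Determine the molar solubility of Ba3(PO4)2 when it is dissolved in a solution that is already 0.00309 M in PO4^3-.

s = 2.67e-9 M

Ba3(PO4)2(s) <=> 3 Ba^2+(aq) + 2 PO4^3-(aq)
Ksp = [Ba^2+]^3[PO4^3-]^2
Let s = moles of Ba3(PO4)2 that dissolve per litre. [Ba^2+] = 3s, [PO4^3-] = 0.00309 + 2s ≈ 0.00309 (common-ion effect: PO4^3- is already 0.00309 M).
Ksp ≈ (3s)^3 × (0.00309)^2
s = 2.67 x 10^-9 M
Check: 2s = 5.3 x 10^-9 ≪ 0.00309, so the approximation is valid.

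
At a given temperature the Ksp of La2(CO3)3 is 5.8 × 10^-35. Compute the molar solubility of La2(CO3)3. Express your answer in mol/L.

La2(CO3)3(s) ⇌ 2 La^3+ + 3 CO3^2-
Ksp = [La^3+]^2[CO3^2-]^3
For each mole of La2(CO3)3 that dissolves: [La^3+] = 2s, [CO3^2-] = 3s.
Ksp = (2s)^2(3s)^3 = 108s^5
s = (5.8 × 10^-35 / 108)^(1/5) = 5.6 x 10^-8 M

s = 5.6 × 10^-8 M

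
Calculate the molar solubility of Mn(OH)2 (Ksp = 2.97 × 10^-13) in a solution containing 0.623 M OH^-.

Mn(OH)2(s) <=> Mn^2+ + 2 OH^-
Ksp = [Mn^2+][OH^-]^2
If s mol/L dissolves here, [Mn^2+] = s, [OH^-] = 0.623 + 2s ≈ 0.623 (Ksp is small, so little additional dissolves).
Ksp ≈ s × (0.623)^2
s = 7.65 × 10^-13 M
Check: 2s = 1.5 × 10^-12 ≪ 0.623, so the approximation is valid.

s = 7.65 × 10^-13 M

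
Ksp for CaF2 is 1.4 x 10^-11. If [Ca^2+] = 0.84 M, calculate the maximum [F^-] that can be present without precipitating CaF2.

[F^-] ≈ 4.1e-6 M

CaF2(s) ⇌ Ca^2+ + 2 F^-
Ksp = [Ca^2+][F^-]^2
Precipitation begins when Q = Ksp. With [Ca^2+] = 0.84 M:
1.4 x 10^-11 = (0.84) × [F^-]^2
[F^-] = (1.4 x 10^-11 / 8.4 x 10^-1)^(1/2) = 4.1 x 10^-6 M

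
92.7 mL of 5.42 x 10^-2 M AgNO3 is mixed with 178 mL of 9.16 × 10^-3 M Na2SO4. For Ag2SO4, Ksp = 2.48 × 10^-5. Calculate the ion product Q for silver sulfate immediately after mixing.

2.07 × 10^-6

Total volume = 92.7 + 178 = 270.7 mL.
[Ag^+] = 5.42 x 10^-2 × (92.7/270.7) = 1.856 × 10^-2 M
[SO4^2-] = 9.16 × 10^-3 × (178/270.7) = 6.023 × 10^-3 M
Ag2SO4(s) ⇌ 2 Ag^+ + SO4^2-, so Q = [Ag^+]^2[SO4^2-]
Q = (1.856 × 10^-2)^2(6.023 x 10^-3) = 2.07 x 10^-6
Q < Ksp, so no precipitate of Ag2SO4 forms.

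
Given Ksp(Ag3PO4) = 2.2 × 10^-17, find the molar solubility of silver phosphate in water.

s = 3.0e-5 M

Ag3PO4(s) <=> 3 Ag^+(aq) + PO4^3-(aq)
Ksp = [Ag^+]^3[PO4^3-]
With molar solubility s: [Ag^+] = 3s, [PO4^3-] = s.
Ksp = (3s)^3s = 27s^4
Solving, s = (2.2 × 10^-17/27)^(1/4) = 3.0 × 10^-5 M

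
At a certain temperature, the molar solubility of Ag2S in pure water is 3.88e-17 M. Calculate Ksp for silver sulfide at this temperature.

Ksp = 2.34 × 10^-49

Ag2S(s) <=> 2 Ag^+(aq) + S^2-(aq)
Let s = molar solubility. Then [Ag^+] = 2s and [S^2-] = s.
Ksp = [Ag^+]^2[S^2-]
Substituting: Ksp = (2s)^2s = 4s^3
With s = 3.88 × 10^-17: Ksp = 2.34 × 10^-49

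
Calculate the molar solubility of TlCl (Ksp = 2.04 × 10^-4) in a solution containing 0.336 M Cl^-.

6.07 × 10^-4 M

TlCl(s) <=> Tl^+ + Cl^-
Ksp = [Tl^+][Cl^-]
If s mol/L dissolves here, [Tl^+] = s, [Cl^-] = 0.336 + s ≈ 0.336 (Ksp is small, so little additional dissolves).
Ksp ≈ s × 0.336
s = 6.07 x 10^-4 M
Check: s = 6.1 × 10^-4 ≪ 0.336, so the approximation is valid.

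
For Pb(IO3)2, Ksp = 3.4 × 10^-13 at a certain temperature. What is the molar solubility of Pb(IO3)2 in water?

Pb(IO3)2(s) <=> Pb^2+ + 2 IO3^-
Ksp = [Pb^2+][IO3^-]^2
For each mole of Pb(IO3)2 that dissolves: [Pb^2+] = s, [IO3^-] = 2s.
So Ksp = s × (2s)^2 = 4s^3
s = (3.4 × 10^-13 / 4)^(1/3) = 4.4 x 10^-5 M

4.4 × 10^-5 M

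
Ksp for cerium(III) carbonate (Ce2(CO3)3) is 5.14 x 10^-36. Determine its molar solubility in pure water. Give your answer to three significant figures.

s = 3.43e-8 M

Ce2(CO3)3(s) ⇌ 2 Ce^3+ + 3 CO3^2-
Ksp = [Ce^3+]^2[CO3^2-]^3
With molar solubility s: [Ce^3+] = 2s, [CO3^2-] = 3s.
So Ksp = (2s)^2 × (3s)^3 = 108s^5
Solving, s = (5.14 x 10^-36/108)^(1/5) = 3.43 × 10^-8 M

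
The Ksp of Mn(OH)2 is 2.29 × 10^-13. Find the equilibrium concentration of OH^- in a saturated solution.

[OH^-] ≈ 7.71e-5 M

Mn(OH)2(s) <=> Mn^2+ + 2 OH^-
Ksp = [Mn^2+][OH^-]^2
If s mol/L of Mn(OH)2 dissolves, [Mn^2+] = s and [OH^-] = 2s.
So Ksp = s × (2s)^2 = 4s^3
s = (2.29 × 10^-13 / 4)^(1/3) = 3.854 × 10^-5 M
[OH^-] = 2s = 7.71 × 10^-5 M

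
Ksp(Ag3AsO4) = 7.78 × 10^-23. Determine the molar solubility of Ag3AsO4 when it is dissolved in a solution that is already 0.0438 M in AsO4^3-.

Ag3AsO4(s) <=> 3 Ag^+(aq) + AsO4^3-(aq)
Ksp = [Ag^+]^3[AsO4^3-]
Let s be the molar solubility in this solution. [Ag^+] = 3s, [AsO4^3-] = 0.0438 + s ≈ 0.0438 (common-ion effect: AsO4^3- is already 0.0438 M).
Ksp ≈ (3s)^3 × 0.0438
s = 4.04 × 10^-8 M
Check: s = 4.0 × 10^-8 ≪ 0.0438, so the approximation is valid.

s ≈ 4.04 × 10^-8 M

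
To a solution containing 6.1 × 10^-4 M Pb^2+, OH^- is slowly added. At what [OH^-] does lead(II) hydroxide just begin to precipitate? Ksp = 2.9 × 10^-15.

Pb(OH)2(s) <=> Pb^2+ + 2 OH^-
Ksp = [Pb^2+][OH^-]^2
Precipitation begins when Q = Ksp. With [Pb^2+] = 6.1 × 10^-4 M:
2.9 × 10^-15 = (6.1 × 10^-4) × [OH^-]^2
[OH^-] = (2.9 × 10^-15 / 6.1 × 10^-4)^(1/2) = 2.2 × 10^-6 M

[OH^-] = 2.2e-6 M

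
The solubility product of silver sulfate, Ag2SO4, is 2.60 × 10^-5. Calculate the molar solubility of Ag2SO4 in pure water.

s = 1.87e-2 M

Ag2SO4(s) <=> 2 Ag^+(aq) + SO4^2-(aq)
Ksp = [Ag^+]^2[SO4^2-]
Let s = molar solubility. Then [Ag^+] = 2s and [SO4^2-] = s.
Substituting: Ksp = (2s)^2s = 4s^3
s^3 = 2.60 × 10^-5 / 4, so s = 1.87 x 10^-2 M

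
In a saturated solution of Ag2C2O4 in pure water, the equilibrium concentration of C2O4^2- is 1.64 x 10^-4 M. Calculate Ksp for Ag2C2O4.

1.76 x 10^-11

Ag2C2O4(s) ⇌ 2 Ag^+(aq) + C2O4^2-(aq)
Stoichiometry gives [Ag^+] = (2/1)[C2O4^2-] = 3.280 × 10^-4 M.
Ksp = [Ag^+]^2[C2O4^2-]
Ksp = (3.280 × 10^-4)^2 × 1.64 × 10^-4 = 1.76 × 10^-11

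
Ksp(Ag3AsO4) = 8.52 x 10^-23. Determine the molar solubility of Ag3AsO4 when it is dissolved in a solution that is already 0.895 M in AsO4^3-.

s ≈ 1.52 x 10^-8 M

Ag3AsO4(s) <=> 3 Ag^+(aq) + AsO4^3-(aq)
Ksp = [Ag^+]^3[AsO4^3-]
Let s be the molar solubility in this solution. [Ag^+] = 3s, [AsO4^3-] = 0.895 + s ≈ 0.895 (since the AsO4^3- already present dominates).
Ksp ≈ (3s)^3 × 0.895
s = 1.52 x 10^-8 M
Check: s = 1.5 × 10^-8 ≪ 0.895, so the approximation is valid.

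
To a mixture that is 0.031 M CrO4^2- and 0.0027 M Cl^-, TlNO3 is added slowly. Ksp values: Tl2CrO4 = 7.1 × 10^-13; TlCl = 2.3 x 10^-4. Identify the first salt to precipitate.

Tl2CrO4

Precipitation of each salt starts when its ion product equals its Ksp.
For Tl2CrO4: 7.1 × 10^-13 = 0.031 × [Tl^+]^2  ⇒  [Tl^+] = 4.8 × 10^-6 M.
For TlCl: 2.3 x 10^-4 = 0.0027 × [Tl^+]  ⇒  [Tl^+] = 8.5 × 10^-2 M.
The salt with the lower threshold [Tl^+] precipitates first: Tl2CrO4.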